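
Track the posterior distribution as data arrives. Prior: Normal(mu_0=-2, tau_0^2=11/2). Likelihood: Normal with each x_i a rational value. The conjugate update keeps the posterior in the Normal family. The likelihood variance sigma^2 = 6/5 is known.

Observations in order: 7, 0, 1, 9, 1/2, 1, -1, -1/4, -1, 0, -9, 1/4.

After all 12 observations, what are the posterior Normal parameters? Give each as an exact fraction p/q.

obs 1: x=7 → posterior Normal(361/67, 66/67)
obs 2: x=0 → posterior Normal(361/122, 33/61)
obs 3: x=1 → posterior Normal(416/177, 22/59)
obs 4: x=9 → posterior Normal(911/232, 33/116)
obs 5: x=1/2 → posterior Normal(1877/574, 66/287)
obs 6: x=1 → posterior Normal(1987/684, 11/57)
obs 7: x=-1 → posterior Normal(1877/794, 66/397)
obs 8: x=-1/4 → posterior Normal(3699/1808, 33/226)
obs 9: x=-1 → posterior Normal(3479/2028, 22/169)
obs 10: x=0 → posterior Normal(3479/2248, 33/281)
obs 11: x=-9 → posterior Normal(1499/2468, 66/617)
obs 12: x=1/4 → posterior Normal(37/64, 11/112)

mu_0=37/64, tau_0^2=11/112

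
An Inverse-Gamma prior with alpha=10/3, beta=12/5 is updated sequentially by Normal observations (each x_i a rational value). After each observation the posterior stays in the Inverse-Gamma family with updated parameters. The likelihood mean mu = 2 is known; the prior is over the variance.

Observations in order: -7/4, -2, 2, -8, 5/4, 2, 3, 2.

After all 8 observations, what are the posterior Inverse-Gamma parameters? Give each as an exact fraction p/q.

alpha=22/3, beta=5457/80

obs 1: x=-7/4 → posterior Inverse-Gamma(23/6, 1509/160)
obs 2: x=-2 → posterior Inverse-Gamma(13/3, 2789/160)
obs 3: x=2 → posterior Inverse-Gamma(29/6, 2789/160)
obs 4: x=-8 → posterior Inverse-Gamma(16/3, 10789/160)
obs 5: x=5/4 → posterior Inverse-Gamma(35/6, 5417/80)
obs 6: x=2 → posterior Inverse-Gamma(19/3, 5417/80)
obs 7: x=3 → posterior Inverse-Gamma(41/6, 5457/80)
obs 8: x=2 → posterior Inverse-Gamma(22/3, 5457/80)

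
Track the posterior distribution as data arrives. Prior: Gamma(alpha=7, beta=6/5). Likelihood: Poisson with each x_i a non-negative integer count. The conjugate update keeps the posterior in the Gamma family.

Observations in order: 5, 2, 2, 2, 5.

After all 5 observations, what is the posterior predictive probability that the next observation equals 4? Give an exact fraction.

93499690337042731234023102328817529828125/523766267797167111296754461095835518107648

obs 1: x=5 → posterior Gamma(12, 11/5)
obs 2: x=2 → posterior Gamma(14, 16/5)
obs 3: x=2 → posterior Gamma(16, 21/5)
obs 4: x=2 → posterior Gamma(18, 26/5)
obs 5: x=5 → posterior Gamma(23, 31/5)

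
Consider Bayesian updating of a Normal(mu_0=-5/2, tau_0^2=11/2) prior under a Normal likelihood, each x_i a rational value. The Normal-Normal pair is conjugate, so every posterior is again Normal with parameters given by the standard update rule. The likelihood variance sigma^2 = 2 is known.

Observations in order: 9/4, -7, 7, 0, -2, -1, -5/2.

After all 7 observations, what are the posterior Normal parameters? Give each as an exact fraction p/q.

obs 1: x=9/4 → posterior Normal(59/60, 22/15)
obs 2: x=-7 → posterior Normal(-249/104, 11/13)
obs 3: x=7 → posterior Normal(59/148, 22/37)
obs 4: x=0 → posterior Normal(59/192, 11/24)
obs 5: x=-2 → posterior Normal(-29/236, 22/59)
obs 6: x=-1 → posterior Normal(-73/280, 11/35)
obs 7: x=-5/2 → posterior Normal(-61/108, 22/81)

mu_0=-61/108, tau_0^2=22/81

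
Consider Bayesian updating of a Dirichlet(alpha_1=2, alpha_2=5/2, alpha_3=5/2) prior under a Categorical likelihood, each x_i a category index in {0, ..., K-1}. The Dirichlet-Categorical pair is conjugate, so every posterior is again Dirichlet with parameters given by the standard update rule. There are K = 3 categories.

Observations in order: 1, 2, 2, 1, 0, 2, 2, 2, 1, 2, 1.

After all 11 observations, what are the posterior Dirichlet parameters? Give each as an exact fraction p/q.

obs 1: x=1 → posterior Dirichlet(2, 7/2, 5/2)
obs 2: x=2 → posterior Dirichlet(2, 7/2, 7/2)
obs 3: x=2 → posterior Dirichlet(2, 7/2, 9/2)
obs 4: x=1 → posterior Dirichlet(2, 9/2, 9/2)
obs 5: x=0 → posterior Dirichlet(3, 9/2, 9/2)
obs 6: x=2 → posterior Dirichlet(3, 9/2, 11/2)
obs 7: x=2 → posterior Dirichlet(3, 9/2, 13/2)
obs 8: x=2 → posterior Dirichlet(3, 9/2, 15/2)
obs 9: x=1 → posterior Dirichlet(3, 11/2, 15/2)
obs 10: x=2 → posterior Dirichlet(3, 11/2, 17/2)
obs 11: x=1 → posterior Dirichlet(3, 13/2, 17/2)

alpha_1=3, alpha_2=13/2, alpha_3=17/2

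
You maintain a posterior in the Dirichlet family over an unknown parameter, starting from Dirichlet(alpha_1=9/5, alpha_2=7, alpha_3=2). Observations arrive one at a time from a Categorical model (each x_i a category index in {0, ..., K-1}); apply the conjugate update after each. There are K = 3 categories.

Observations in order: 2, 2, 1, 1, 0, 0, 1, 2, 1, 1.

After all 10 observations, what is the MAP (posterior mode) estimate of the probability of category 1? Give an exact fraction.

obs 1: x=2 → posterior Dirichlet(9/5, 7, 3)
obs 2: x=2 → posterior Dirichlet(9/5, 7, 4)
obs 3: x=1 → posterior Dirichlet(9/5, 8, 4)
obs 4: x=1 → posterior Dirichlet(9/5, 9, 4)
obs 5: x=0 → posterior Dirichlet(14/5, 9, 4)
obs 6: x=0 → posterior Dirichlet(19/5, 9, 4)
obs 7: x=1 → posterior Dirichlet(19/5, 10, 4)
obs 8: x=2 → posterior Dirichlet(19/5, 10, 5)
obs 9: x=1 → posterior Dirichlet(19/5, 11, 5)
obs 10: x=1 → posterior Dirichlet(19/5, 12, 5)

55/89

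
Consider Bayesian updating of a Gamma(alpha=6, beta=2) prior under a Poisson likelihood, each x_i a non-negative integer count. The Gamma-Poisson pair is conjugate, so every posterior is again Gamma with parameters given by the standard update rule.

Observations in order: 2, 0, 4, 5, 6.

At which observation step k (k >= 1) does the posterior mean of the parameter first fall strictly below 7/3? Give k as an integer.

k = 2

obs 1: x=2 → posterior Gamma(8, 3)
obs 2: x=0 → posterior Gamma(8, 4)
obs 3: x=4 → posterior Gamma(12, 5)
obs 4: x=5 → posterior Gamma(17, 6)
obs 5: x=6 → posterior Gamma(23, 7)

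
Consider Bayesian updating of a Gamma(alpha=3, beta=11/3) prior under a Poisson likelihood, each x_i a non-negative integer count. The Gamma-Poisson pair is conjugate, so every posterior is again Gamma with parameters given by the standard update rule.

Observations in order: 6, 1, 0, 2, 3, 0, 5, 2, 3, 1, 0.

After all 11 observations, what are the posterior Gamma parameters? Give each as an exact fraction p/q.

alpha=26, beta=44/3

obs 1: x=6 → posterior Gamma(9, 14/3)
obs 2: x=1 → posterior Gamma(10, 17/3)
obs 3: x=0 → posterior Gamma(10, 20/3)
obs 4: x=2 → posterior Gamma(12, 23/3)
obs 5: x=3 → posterior Gamma(15, 26/3)
obs 6: x=0 → posterior Gamma(15, 29/3)
obs 7: x=5 → posterior Gamma(20, 32/3)
obs 8: x=2 → posterior Gamma(22, 35/3)
obs 9: x=3 → posterior Gamma(25, 38/3)
obs 10: x=1 → posterior Gamma(26, 41/3)
obs 11: x=0 → posterior Gamma(26, 44/3)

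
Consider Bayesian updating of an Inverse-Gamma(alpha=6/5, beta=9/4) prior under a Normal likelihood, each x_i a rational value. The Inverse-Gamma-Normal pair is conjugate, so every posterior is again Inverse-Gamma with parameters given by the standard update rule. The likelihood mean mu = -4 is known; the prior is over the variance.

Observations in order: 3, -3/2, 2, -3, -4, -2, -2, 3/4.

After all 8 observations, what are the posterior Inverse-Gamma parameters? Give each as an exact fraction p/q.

obs 1: x=3 → posterior Inverse-Gamma(17/10, 107/4)
obs 2: x=-3/2 → posterior Inverse-Gamma(11/5, 239/8)
obs 3: x=2 → posterior Inverse-Gamma(27/10, 383/8)
obs 4: x=-3 → posterior Inverse-Gamma(16/5, 387/8)
obs 5: x=-4 → posterior Inverse-Gamma(37/10, 387/8)
obs 6: x=-2 → posterior Inverse-Gamma(21/5, 403/8)
obs 7: x=-2 → posterior Inverse-Gamma(47/10, 419/8)
obs 8: x=3/4 → posterior Inverse-Gamma(26/5, 2037/32)

alpha=26/5, beta=2037/32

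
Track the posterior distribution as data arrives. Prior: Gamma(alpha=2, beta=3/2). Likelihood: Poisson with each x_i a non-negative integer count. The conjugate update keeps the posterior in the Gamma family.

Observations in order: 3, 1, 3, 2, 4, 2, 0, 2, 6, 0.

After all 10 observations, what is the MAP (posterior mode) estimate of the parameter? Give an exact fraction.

obs 1: x=3 → posterior Gamma(5, 5/2)
obs 2: x=1 → posterior Gamma(6, 7/2)
obs 3: x=3 → posterior Gamma(9, 9/2)
obs 4: x=2 → posterior Gamma(11, 11/2)
obs 5: x=4 → posterior Gamma(15, 13/2)
obs 6: x=2 → posterior Gamma(17, 15/2)
obs 7: x=0 → posterior Gamma(17, 17/2)
obs 8: x=2 → posterior Gamma(19, 19/2)
obs 9: x=6 → posterior Gamma(25, 21/2)
obs 10: x=0 → posterior Gamma(25, 23/2)

48/23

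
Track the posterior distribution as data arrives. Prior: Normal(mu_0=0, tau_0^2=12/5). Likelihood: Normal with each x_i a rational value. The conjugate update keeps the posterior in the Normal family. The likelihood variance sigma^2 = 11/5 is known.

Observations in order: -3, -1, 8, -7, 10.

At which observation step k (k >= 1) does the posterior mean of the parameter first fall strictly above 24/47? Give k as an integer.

obs 1: x=-3 → posterior Normal(-36/23, 132/115)
obs 2: x=-1 → posterior Normal(-48/35, 132/175)
obs 3: x=8 → posterior Normal(48/47, 132/235)
obs 4: x=-7 → posterior Normal(-36/59, 132/295)
obs 5: x=10 → posterior Normal(84/71, 132/355)

k = 3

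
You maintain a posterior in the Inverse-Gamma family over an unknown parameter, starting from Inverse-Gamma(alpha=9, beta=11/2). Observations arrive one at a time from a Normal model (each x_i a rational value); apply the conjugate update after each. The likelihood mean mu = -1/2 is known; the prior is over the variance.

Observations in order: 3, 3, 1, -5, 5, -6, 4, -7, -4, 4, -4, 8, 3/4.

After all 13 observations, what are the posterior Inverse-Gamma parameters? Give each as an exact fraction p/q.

alpha=31/2, beta=4793/32

obs 1: x=3 → posterior Inverse-Gamma(19/2, 93/8)
obs 2: x=3 → posterior Inverse-Gamma(10, 71/4)
obs 3: x=1 → posterior Inverse-Gamma(21/2, 151/8)
obs 4: x=-5 → posterior Inverse-Gamma(11, 29)
obs 5: x=5 → posterior Inverse-Gamma(23/2, 353/8)
obs 6: x=-6 → posterior Inverse-Gamma(12, 237/4)
obs 7: x=4 → posterior Inverse-Gamma(25/2, 555/8)
obs 8: x=-7 → posterior Inverse-Gamma(13, 181/2)
obs 9: x=-4 → posterior Inverse-Gamma(27/2, 773/8)
obs 10: x=4 → posterior Inverse-Gamma(14, 427/4)
obs 11: x=-4 → posterior Inverse-Gamma(29/2, 903/8)
obs 12: x=8 → posterior Inverse-Gamma(15, 149)
obs 13: x=3/4 → posterior Inverse-Gamma(31/2, 4793/32)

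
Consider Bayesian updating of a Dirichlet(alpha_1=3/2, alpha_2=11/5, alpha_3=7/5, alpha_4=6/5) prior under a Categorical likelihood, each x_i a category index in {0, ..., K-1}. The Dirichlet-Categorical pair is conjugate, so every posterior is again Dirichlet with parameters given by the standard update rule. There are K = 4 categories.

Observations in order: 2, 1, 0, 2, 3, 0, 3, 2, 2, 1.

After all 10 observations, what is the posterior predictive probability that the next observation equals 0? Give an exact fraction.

obs 1: x=2 → posterior Dirichlet(3/2, 11/5, 12/5, 6/5)
obs 2: x=1 → posterior Dirichlet(3/2, 16/5, 12/5, 6/5)
obs 3: x=0 → posterior Dirichlet(5/2, 16/5, 12/5, 6/5)
obs 4: x=2 → posterior Dirichlet(5/2, 16/5, 17/5, 6/5)
obs 5: x=3 → posterior Dirichlet(5/2, 16/5, 17/5, 11/5)
obs 6: x=0 → posterior Dirichlet(7/2, 16/5, 17/5, 11/5)
obs 7: x=3 → posterior Dirichlet(7/2, 16/5, 17/5, 16/5)
obs 8: x=2 → posterior Dirichlet(7/2, 16/5, 22/5, 16/5)
obs 9: x=2 → posterior Dirichlet(7/2, 16/5, 27/5, 16/5)
obs 10: x=1 → posterior Dirichlet(7/2, 21/5, 27/5, 16/5)

35/163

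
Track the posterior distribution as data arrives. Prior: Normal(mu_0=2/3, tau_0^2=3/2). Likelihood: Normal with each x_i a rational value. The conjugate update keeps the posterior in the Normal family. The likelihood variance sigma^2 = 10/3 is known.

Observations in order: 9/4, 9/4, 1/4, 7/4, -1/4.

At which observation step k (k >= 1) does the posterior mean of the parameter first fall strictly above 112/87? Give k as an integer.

obs 1: x=9/4 → posterior Normal(403/348, 30/29)
obs 2: x=9/4 → posterior Normal(17/12, 15/19)
obs 3: x=1/4 → posterior Normal(673/564, 30/47)
obs 4: x=7/4 → posterior Normal(431/336, 15/28)
obs 5: x=-1/4 → posterior Normal(167/156, 6/13)

k = 2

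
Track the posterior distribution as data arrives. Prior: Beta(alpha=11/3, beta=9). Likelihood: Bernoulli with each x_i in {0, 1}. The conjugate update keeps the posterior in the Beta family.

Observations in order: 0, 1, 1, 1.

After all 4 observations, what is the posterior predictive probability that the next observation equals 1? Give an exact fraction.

obs 1: x=0 → posterior Beta(11/3, 10)
obs 2: x=1 → posterior Beta(14/3, 10)
obs 3: x=1 → posterior Beta(17/3, 10)
obs 4: x=1 → posterior Beta(20/3, 10)

2/5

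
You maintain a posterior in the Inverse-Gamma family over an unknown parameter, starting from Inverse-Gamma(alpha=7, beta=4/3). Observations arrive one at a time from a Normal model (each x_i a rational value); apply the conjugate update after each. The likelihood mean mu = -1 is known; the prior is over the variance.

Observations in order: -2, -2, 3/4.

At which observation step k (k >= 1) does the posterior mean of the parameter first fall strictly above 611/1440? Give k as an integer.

k = 3

obs 1: x=-2 → posterior Inverse-Gamma(15/2, 11/6)
obs 2: x=-2 → posterior Inverse-Gamma(8, 7/3)
obs 3: x=3/4 → posterior Inverse-Gamma(17/2, 371/96)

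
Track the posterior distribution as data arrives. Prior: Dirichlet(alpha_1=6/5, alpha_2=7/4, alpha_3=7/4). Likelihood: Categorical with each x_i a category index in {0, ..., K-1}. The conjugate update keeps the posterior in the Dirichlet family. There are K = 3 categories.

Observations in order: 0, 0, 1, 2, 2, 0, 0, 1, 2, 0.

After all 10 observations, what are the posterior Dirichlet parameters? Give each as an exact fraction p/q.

alpha_1=31/5, alpha_2=15/4, alpha_3=19/4

obs 1: x=0 → posterior Dirichlet(11/5, 7/4, 7/4)
obs 2: x=0 → posterior Dirichlet(16/5, 7/4, 7/4)
obs 3: x=1 → posterior Dirichlet(16/5, 11/4, 7/4)
obs 4: x=2 → posterior Dirichlet(16/5, 11/4, 11/4)
obs 5: x=2 → posterior Dirichlet(16/5, 11/4, 15/4)
obs 6: x=0 → posterior Dirichlet(21/5, 11/4, 15/4)
obs 7: x=0 → posterior Dirichlet(26/5, 11/4, 15/4)
obs 8: x=1 → posterior Dirichlet(26/5, 15/4, 15/4)
obs 9: x=2 → posterior Dirichlet(26/5, 15/4, 19/4)
obs 10: x=0 → posterior Dirichlet(31/5, 15/4, 19/4)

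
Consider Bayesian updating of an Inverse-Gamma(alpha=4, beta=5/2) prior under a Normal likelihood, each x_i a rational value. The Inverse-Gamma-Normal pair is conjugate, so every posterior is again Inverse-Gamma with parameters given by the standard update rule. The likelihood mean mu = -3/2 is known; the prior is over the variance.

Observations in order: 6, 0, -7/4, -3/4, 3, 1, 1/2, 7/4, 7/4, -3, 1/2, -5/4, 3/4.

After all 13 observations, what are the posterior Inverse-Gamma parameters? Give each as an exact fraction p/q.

alpha=21/2, beta=1017/16

obs 1: x=6 → posterior Inverse-Gamma(9/2, 245/8)
obs 2: x=0 → posterior Inverse-Gamma(5, 127/4)
obs 3: x=-7/4 → posterior Inverse-Gamma(11/2, 1017/32)
obs 4: x=-3/4 → posterior Inverse-Gamma(6, 513/16)
obs 5: x=3 → posterior Inverse-Gamma(13/2, 675/16)
obs 6: x=1 → posterior Inverse-Gamma(7, 725/16)
obs 7: x=1/2 → posterior Inverse-Gamma(15/2, 757/16)
obs 8: x=7/4 → posterior Inverse-Gamma(8, 1683/32)
obs 9: x=7/4 → posterior Inverse-Gamma(17/2, 463/8)
obs 10: x=-3 → posterior Inverse-Gamma(9, 59)
obs 11: x=1/2 → posterior Inverse-Gamma(19/2, 61)
obs 12: x=-5/4 → posterior Inverse-Gamma(10, 1953/32)
obs 13: x=3/4 → posterior Inverse-Gamma(21/2, 1017/16)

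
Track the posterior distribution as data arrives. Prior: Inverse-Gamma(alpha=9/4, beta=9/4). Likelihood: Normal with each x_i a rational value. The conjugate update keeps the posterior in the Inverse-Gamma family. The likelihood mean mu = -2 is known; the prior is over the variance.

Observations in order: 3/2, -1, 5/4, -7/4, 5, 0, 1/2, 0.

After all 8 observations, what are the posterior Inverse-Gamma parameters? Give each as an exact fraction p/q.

alpha=25/4, beta=733/16

obs 1: x=3/2 → posterior Inverse-Gamma(11/4, 67/8)
obs 2: x=-1 → posterior Inverse-Gamma(13/4, 71/8)
obs 3: x=5/4 → posterior Inverse-Gamma(15/4, 453/32)
obs 4: x=-7/4 → posterior Inverse-Gamma(17/4, 227/16)
obs 5: x=5 → posterior Inverse-Gamma(19/4, 619/16)
obs 6: x=0 → posterior Inverse-Gamma(21/4, 651/16)
obs 7: x=1/2 → posterior Inverse-Gamma(23/4, 701/16)
obs 8: x=0 → posterior Inverse-Gamma(25/4, 733/16)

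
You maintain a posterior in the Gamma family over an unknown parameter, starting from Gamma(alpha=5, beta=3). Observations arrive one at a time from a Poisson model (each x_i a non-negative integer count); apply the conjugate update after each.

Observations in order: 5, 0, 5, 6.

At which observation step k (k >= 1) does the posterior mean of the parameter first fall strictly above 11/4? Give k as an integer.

k = 4

obs 1: x=5 → posterior Gamma(10, 4)
obs 2: x=0 → posterior Gamma(10, 5)
obs 3: x=5 → posterior Gamma(15, 6)
obs 4: x=6 → posterior Gamma(21, 7)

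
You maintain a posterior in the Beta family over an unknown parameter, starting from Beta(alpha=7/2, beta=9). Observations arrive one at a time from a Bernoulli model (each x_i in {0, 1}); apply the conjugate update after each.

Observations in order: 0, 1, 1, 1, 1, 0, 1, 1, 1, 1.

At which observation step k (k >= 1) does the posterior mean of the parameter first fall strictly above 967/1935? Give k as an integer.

obs 1: x=0 → posterior Beta(7/2, 10)
obs 2: x=1 → posterior Beta(9/2, 10)
obs 3: x=1 → posterior Beta(11/2, 10)
obs 4: x=1 → posterior Beta(13/2, 10)
obs 5: x=1 → posterior Beta(15/2, 10)
obs 6: x=0 → posterior Beta(15/2, 11)
obs 7: x=1 → posterior Beta(17/2, 11)
obs 8: x=1 → posterior Beta(19/2, 11)
obs 9: x=1 → posterior Beta(21/2, 11)
obs 10: x=1 → posterior Beta(23/2, 11)

k = 10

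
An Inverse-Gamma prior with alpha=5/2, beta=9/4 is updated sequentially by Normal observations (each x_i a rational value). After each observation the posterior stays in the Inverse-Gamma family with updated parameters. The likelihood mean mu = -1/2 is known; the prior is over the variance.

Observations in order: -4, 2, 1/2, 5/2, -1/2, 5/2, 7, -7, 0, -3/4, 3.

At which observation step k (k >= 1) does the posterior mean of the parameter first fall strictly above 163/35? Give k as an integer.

k = 4

obs 1: x=-4 → posterior Inverse-Gamma(3, 67/8)
obs 2: x=2 → posterior Inverse-Gamma(7/2, 23/2)
obs 3: x=1/2 → posterior Inverse-Gamma(4, 12)
obs 4: x=5/2 → posterior Inverse-Gamma(9/2, 33/2)
obs 5: x=-1/2 → posterior Inverse-Gamma(5, 33/2)
obs 6: x=5/2 → posterior Inverse-Gamma(11/2, 21)
obs 7: x=7 → posterior Inverse-Gamma(6, 393/8)
obs 8: x=-7 → posterior Inverse-Gamma(13/2, 281/4)
obs 9: x=0 → posterior Inverse-Gamma(7, 563/8)
obs 10: x=-3/4 → posterior Inverse-Gamma(15/2, 2253/32)
obs 11: x=3 → posterior Inverse-Gamma(8, 2449/32)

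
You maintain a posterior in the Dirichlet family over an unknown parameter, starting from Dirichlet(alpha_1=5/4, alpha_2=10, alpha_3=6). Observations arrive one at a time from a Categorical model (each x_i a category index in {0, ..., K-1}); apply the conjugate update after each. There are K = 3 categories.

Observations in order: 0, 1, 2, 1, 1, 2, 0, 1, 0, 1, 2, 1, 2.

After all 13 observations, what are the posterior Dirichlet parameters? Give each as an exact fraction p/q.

obs 1: x=0 → posterior Dirichlet(9/4, 10, 6)
obs 2: x=1 → posterior Dirichlet(9/4, 11, 6)
obs 3: x=2 → posterior Dirichlet(9/4, 11, 7)
obs 4: x=1 → posterior Dirichlet(9/4, 12, 7)
obs 5: x=1 → posterior Dirichlet(9/4, 13, 7)
obs 6: x=2 → posterior Dirichlet(9/4, 13, 8)
obs 7: x=0 → posterior Dirichlet(13/4, 13, 8)
obs 8: x=1 → posterior Dirichlet(13/4, 14, 8)
obs 9: x=0 → posterior Dirichlet(17/4, 14, 8)
obs 10: x=1 → posterior Dirichlet(17/4, 15, 8)
obs 11: x=2 → posterior Dirichlet(17/4, 15, 9)
obs 12: x=1 → posterior Dirichlet(17/4, 16, 9)
obs 13: x=2 → posterior Dirichlet(17/4, 16, 10)

alpha_1=17/4, alpha_2=16, alpha_3=10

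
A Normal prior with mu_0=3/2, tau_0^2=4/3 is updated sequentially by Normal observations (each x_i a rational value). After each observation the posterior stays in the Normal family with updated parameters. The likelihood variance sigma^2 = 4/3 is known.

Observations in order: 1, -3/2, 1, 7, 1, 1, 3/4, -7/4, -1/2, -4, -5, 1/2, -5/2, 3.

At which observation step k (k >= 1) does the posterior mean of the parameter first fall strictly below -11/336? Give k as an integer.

k = 13

obs 1: x=1 → posterior Normal(5/4, 2/3)
obs 2: x=-3/2 → posterior Normal(1/3, 4/9)
obs 3: x=1 → posterior Normal(1/2, 1/3)
obs 4: x=7 → posterior Normal(9/5, 4/15)
obs 5: x=1 → posterior Normal(5/3, 2/9)
obs 6: x=1 → posterior Normal(11/7, 4/21)
obs 7: x=3/4 → posterior Normal(47/32, 1/6)
obs 8: x=-7/4 → posterior Normal(10/9, 4/27)
obs 9: x=-1/2 → posterior Normal(19/20, 2/15)
obs 10: x=-4 → posterior Normal(1/2, 4/33)
obs 11: x=-5 → posterior Normal(1/24, 1/9)
obs 12: x=1/2 → posterior Normal(1/13, 4/39)
obs 13: x=-5/2 → posterior Normal(-3/28, 2/21)
obs 14: x=3 → posterior Normal(1/10, 4/45)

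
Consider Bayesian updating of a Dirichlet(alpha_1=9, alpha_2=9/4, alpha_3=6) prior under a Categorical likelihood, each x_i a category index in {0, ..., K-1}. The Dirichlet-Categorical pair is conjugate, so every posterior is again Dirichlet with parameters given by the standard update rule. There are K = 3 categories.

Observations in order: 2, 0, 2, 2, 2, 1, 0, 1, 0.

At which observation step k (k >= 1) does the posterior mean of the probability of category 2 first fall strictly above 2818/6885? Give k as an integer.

obs 1: x=2 → posterior Dirichlet(9, 9/4, 7)
obs 2: x=0 → posterior Dirichlet(10, 9/4, 7)
obs 3: x=2 → posterior Dirichlet(10, 9/4, 8)
obs 4: x=2 → posterior Dirichlet(10, 9/4, 9)
obs 5: x=2 → posterior Dirichlet(10, 9/4, 10)
obs 6: x=1 → posterior Dirichlet(10, 13/4, 10)
obs 7: x=0 → posterior Dirichlet(11, 13/4, 10)
obs 8: x=1 → posterior Dirichlet(11, 17/4, 10)
obs 9: x=0 → posterior Dirichlet(12, 17/4, 10)

k = 4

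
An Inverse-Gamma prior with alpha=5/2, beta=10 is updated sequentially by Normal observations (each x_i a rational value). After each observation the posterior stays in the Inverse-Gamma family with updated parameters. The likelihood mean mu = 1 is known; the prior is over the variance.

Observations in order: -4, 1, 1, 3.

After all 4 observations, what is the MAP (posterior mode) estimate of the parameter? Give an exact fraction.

49/11

obs 1: x=-4 → posterior Inverse-Gamma(3, 45/2)
obs 2: x=1 → posterior Inverse-Gamma(7/2, 45/2)
obs 3: x=1 → posterior Inverse-Gamma(4, 45/2)
obs 4: x=3 → posterior Inverse-Gamma(9/2, 49/2)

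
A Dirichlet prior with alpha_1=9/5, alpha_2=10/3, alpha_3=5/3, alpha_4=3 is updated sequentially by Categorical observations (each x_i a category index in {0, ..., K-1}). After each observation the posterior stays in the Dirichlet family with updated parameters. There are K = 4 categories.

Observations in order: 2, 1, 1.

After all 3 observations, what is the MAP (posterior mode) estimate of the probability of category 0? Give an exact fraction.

obs 1: x=2 → posterior Dirichlet(9/5, 10/3, 8/3, 3)
obs 2: x=1 → posterior Dirichlet(9/5, 13/3, 8/3, 3)
obs 3: x=1 → posterior Dirichlet(9/5, 16/3, 8/3, 3)

1/11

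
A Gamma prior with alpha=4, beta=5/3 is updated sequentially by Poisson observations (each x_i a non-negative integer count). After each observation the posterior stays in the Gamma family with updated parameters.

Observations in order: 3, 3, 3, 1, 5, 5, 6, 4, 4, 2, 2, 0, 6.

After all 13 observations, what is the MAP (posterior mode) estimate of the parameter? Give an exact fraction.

141/44

obs 1: x=3 → posterior Gamma(7, 8/3)
obs 2: x=3 → posterior Gamma(10, 11/3)
obs 3: x=3 → posterior Gamma(13, 14/3)
obs 4: x=1 → posterior Gamma(14, 17/3)
obs 5: x=5 → posterior Gamma(19, 20/3)
obs 6: x=5 → posterior Gamma(24, 23/3)
obs 7: x=6 → posterior Gamma(30, 26/3)
obs 8: x=4 → posterior Gamma(34, 29/3)
obs 9: x=4 → posterior Gamma(38, 32/3)
obs 10: x=2 → posterior Gamma(40, 35/3)
obs 11: x=2 → posterior Gamma(42, 38/3)
obs 12: x=0 → posterior Gamma(42, 41/3)
obs 13: x=6 → posterior Gamma(48, 44/3)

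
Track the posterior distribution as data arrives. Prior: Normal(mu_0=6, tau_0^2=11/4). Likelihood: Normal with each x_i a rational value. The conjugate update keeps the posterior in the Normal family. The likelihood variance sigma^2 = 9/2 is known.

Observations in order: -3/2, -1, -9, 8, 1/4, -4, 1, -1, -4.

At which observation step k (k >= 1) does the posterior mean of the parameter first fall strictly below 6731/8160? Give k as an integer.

k = 3

obs 1: x=-3/2 → posterior Normal(183/58, 99/58)
obs 2: x=-1 → posterior Normal(161/80, 99/80)
obs 3: x=-9 → posterior Normal(-37/102, 33/34)
obs 4: x=8 → posterior Normal(139/124, 99/124)
obs 5: x=1/4 → posterior Normal(289/292, 99/146)
obs 6: x=-4 → posterior Normal(113/336, 33/56)
obs 7: x=1 → posterior Normal(157/380, 99/190)
obs 8: x=-1 → posterior Normal(113/424, 99/212)
obs 9: x=-4 → posterior Normal(-7/52, 11/26)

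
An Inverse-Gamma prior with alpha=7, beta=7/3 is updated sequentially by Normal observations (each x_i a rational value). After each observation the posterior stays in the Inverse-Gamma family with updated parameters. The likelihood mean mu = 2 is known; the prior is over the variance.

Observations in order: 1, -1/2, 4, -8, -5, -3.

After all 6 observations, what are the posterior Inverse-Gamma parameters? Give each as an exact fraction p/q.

alpha=10, beta=2279/24

obs 1: x=1 → posterior Inverse-Gamma(15/2, 17/6)
obs 2: x=-1/2 → posterior Inverse-Gamma(8, 143/24)
obs 3: x=4 → posterior Inverse-Gamma(17/2, 191/24)
obs 4: x=-8 → posterior Inverse-Gamma(9, 1391/24)
obs 5: x=-5 → posterior Inverse-Gamma(19/2, 1979/24)
obs 6: x=-3 → posterior Inverse-Gamma(10, 2279/24)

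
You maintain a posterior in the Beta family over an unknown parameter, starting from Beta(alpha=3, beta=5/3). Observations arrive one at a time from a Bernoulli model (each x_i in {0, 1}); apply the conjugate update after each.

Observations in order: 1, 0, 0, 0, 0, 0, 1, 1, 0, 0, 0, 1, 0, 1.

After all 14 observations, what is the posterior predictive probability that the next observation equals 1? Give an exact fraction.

3/7

obs 1: x=1 → posterior Beta(4, 5/3)
obs 2: x=0 → posterior Beta(4, 8/3)
obs 3: x=0 → posterior Beta(4, 11/3)
obs 4: x=0 → posterior Beta(4, 14/3)
obs 5: x=0 → posterior Beta(4, 17/3)
obs 6: x=0 → posterior Beta(4, 20/3)
obs 7: x=1 → posterior Beta(5, 20/3)
obs 8: x=1 → posterior Beta(6, 20/3)
obs 9: x=0 → posterior Beta(6, 23/3)
obs 10: x=0 → posterior Beta(6, 26/3)
obs 11: x=0 → posterior Beta(6, 29/3)
obs 12: x=1 → posterior Beta(7, 29/3)
obs 13: x=0 → posterior Beta(7, 32/3)
obs 14: x=1 → posterior Beta(8, 32/3)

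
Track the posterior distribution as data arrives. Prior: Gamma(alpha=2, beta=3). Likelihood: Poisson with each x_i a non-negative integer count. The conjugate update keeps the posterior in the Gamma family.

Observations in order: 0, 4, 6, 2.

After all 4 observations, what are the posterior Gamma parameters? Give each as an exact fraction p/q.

alpha=14, beta=7

obs 1: x=0 → posterior Gamma(2, 4)
obs 2: x=4 → posterior Gamma(6, 5)
obs 3: x=6 → posterior Gamma(12, 6)
obs 4: x=2 → posterior Gamma(14, 7)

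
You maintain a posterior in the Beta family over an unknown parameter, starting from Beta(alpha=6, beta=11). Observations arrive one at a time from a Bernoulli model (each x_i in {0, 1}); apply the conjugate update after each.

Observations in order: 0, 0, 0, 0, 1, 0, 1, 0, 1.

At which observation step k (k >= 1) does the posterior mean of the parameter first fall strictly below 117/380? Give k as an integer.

obs 1: x=0 → posterior Beta(6, 12)
obs 2: x=0 → posterior Beta(6, 13)
obs 3: x=0 → posterior Beta(6, 14)
obs 4: x=0 → posterior Beta(6, 15)
obs 5: x=1 → posterior Beta(7, 15)
obs 6: x=0 → posterior Beta(7, 16)
obs 7: x=1 → posterior Beta(8, 16)
obs 8: x=0 → posterior Beta(8, 17)
obs 9: x=1 → posterior Beta(9, 17)

k = 3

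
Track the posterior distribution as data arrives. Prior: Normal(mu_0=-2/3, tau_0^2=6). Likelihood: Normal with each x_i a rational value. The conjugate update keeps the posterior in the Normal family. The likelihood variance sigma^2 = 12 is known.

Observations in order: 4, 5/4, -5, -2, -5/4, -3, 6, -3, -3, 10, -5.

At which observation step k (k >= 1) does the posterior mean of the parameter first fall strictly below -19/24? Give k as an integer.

obs 1: x=4 → posterior Normal(8/9, 4)
obs 2: x=5/4 → posterior Normal(47/48, 3)
obs 3: x=-5 → posterior Normal(-13/60, 12/5)
obs 4: x=-2 → posterior Normal(-37/72, 2)
obs 5: x=-5/4 → posterior Normal(-13/21, 12/7)
obs 6: x=-3 → posterior Normal(-11/12, 3/2)
obs 7: x=6 → posterior Normal(-4/27, 4/3)
obs 8: x=-3 → posterior Normal(-13/30, 6/5)
obs 9: x=-3 → posterior Normal(-2/3, 12/11)
obs 10: x=10 → posterior Normal(2/9, 1)
obs 11: x=-5 → posterior Normal(-7/39, 12/13)

k = 6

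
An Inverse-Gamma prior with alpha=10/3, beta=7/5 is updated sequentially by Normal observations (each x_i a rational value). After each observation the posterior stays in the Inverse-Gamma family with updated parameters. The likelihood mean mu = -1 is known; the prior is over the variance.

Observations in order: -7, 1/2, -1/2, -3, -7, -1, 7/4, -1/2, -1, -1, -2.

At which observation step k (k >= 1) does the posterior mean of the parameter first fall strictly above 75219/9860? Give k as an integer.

obs 1: x=-7 → posterior Inverse-Gamma(23/6, 97/5)
obs 2: x=1/2 → posterior Inverse-Gamma(13/3, 821/40)
obs 3: x=-1/2 → posterior Inverse-Gamma(29/6, 413/20)
obs 4: x=-3 → posterior Inverse-Gamma(16/3, 453/20)
obs 5: x=-7 → posterior Inverse-Gamma(35/6, 813/20)
obs 6: x=-1 → posterior Inverse-Gamma(19/3, 813/20)
obs 7: x=7/4 → posterior Inverse-Gamma(41/6, 7109/160)
obs 8: x=-1/2 → posterior Inverse-Gamma(22/3, 7129/160)
obs 9: x=-1 → posterior Inverse-Gamma(47/6, 7129/160)
obs 10: x=-1 → posterior Inverse-Gamma(25/3, 7129/160)
obs 11: x=-2 → posterior Inverse-Gamma(53/6, 7209/160)

k = 5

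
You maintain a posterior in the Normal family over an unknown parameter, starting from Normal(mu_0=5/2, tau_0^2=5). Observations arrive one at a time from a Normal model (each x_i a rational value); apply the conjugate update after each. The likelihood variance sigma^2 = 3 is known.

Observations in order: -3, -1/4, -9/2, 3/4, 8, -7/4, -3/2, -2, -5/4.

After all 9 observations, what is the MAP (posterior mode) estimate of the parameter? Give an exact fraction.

obs 1: x=-3 → posterior Normal(-15/16, 15/8)
obs 2: x=-1/4 → posterior Normal(-35/52, 15/13)
obs 3: x=-9/2 → posterior Normal(-125/72, 5/6)
obs 4: x=3/4 → posterior Normal(-55/46, 15/23)
obs 5: x=8 → posterior Normal(25/56, 15/28)
obs 6: x=-7/4 → posterior Normal(5/44, 5/11)
obs 7: x=-3/2 → posterior Normal(-15/152, 15/38)
obs 8: x=-2 → posterior Normal(-55/172, 15/43)
obs 9: x=-5/4 → posterior Normal(-5/12, 5/16)

-5/12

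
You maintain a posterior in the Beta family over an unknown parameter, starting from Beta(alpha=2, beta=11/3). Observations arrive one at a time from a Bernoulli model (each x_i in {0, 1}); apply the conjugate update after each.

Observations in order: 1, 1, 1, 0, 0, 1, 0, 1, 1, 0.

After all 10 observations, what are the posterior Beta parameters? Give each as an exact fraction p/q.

obs 1: x=1 → posterior Beta(3, 11/3)
obs 2: x=1 → posterior Beta(4, 11/3)
obs 3: x=1 → posterior Beta(5, 11/3)
obs 4: x=0 → posterior Beta(5, 14/3)
obs 5: x=0 → posterior Beta(5, 17/3)
obs 6: x=1 → posterior Beta(6, 17/3)
obs 7: x=0 → posterior Beta(6, 20/3)
obs 8: x=1 → posterior Beta(7, 20/3)
obs 9: x=1 → posterior Beta(8, 20/3)
obs 10: x=0 → posterior Beta(8, 23/3)

alpha=8, beta=23/3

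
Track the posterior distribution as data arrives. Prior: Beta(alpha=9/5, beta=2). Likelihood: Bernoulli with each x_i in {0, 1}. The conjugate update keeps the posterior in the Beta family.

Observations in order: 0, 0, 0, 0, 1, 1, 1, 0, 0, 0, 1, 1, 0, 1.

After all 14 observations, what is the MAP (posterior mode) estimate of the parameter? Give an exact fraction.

obs 1: x=0 → posterior Beta(9/5, 3)
obs 2: x=0 → posterior Beta(9/5, 4)
obs 3: x=0 → posterior Beta(9/5, 5)
obs 4: x=0 → posterior Beta(9/5, 6)
obs 5: x=1 → posterior Beta(14/5, 6)
obs 6: x=1 → posterior Beta(19/5, 6)
obs 7: x=1 → posterior Beta(24/5, 6)
obs 8: x=0 → posterior Beta(24/5, 7)
obs 9: x=0 → posterior Beta(24/5, 8)
obs 10: x=0 → posterior Beta(24/5, 9)
obs 11: x=1 → posterior Beta(29/5, 9)
obs 12: x=1 → posterior Beta(34/5, 9)
obs 13: x=0 → posterior Beta(34/5, 10)
obs 14: x=1 → posterior Beta(39/5, 10)

34/79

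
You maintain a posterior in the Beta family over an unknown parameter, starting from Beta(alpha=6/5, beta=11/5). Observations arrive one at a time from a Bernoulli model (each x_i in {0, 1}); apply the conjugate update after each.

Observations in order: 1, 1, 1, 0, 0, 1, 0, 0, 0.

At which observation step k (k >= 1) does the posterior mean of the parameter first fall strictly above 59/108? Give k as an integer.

k = 2

obs 1: x=1 → posterior Beta(11/5, 11/5)
obs 2: x=1 → posterior Beta(16/5, 11/5)
obs 3: x=1 → posterior Beta(21/5, 11/5)
obs 4: x=0 → posterior Beta(21/5, 16/5)
obs 5: x=0 → posterior Beta(21/5, 21/5)
obs 6: x=1 → posterior Beta(26/5, 21/5)
obs 7: x=0 → posterior Beta(26/5, 26/5)
obs 8: x=0 → posterior Beta(26/5, 31/5)
obs 9: x=0 → posterior Beta(26/5, 36/5)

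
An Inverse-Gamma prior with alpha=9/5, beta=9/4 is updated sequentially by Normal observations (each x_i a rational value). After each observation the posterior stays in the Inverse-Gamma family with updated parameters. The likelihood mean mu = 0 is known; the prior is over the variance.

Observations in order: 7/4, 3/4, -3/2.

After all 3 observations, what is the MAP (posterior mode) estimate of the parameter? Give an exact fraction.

415/344

obs 1: x=7/4 → posterior Inverse-Gamma(23/10, 121/32)
obs 2: x=3/4 → posterior Inverse-Gamma(14/5, 65/16)
obs 3: x=-3/2 → posterior Inverse-Gamma(33/10, 83/16)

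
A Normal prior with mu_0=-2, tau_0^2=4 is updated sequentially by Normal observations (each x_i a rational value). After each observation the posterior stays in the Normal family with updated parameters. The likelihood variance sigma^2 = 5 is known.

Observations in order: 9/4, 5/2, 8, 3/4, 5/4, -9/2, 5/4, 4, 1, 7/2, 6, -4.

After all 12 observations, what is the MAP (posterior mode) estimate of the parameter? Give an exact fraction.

78/53

obs 1: x=9/4 → posterior Normal(-1/9, 20/9)
obs 2: x=5/2 → posterior Normal(9/13, 20/13)
obs 3: x=8 → posterior Normal(41/17, 20/17)
obs 4: x=3/4 → posterior Normal(44/21, 20/21)
obs 5: x=5/4 → posterior Normal(49/25, 4/5)
obs 6: x=-9/2 → posterior Normal(31/29, 20/29)
obs 7: x=5/4 → posterior Normal(12/11, 20/33)
obs 8: x=4 → posterior Normal(52/37, 20/37)
obs 9: x=1 → posterior Normal(56/41, 20/41)
obs 10: x=7/2 → posterior Normal(14/9, 4/9)
obs 11: x=6 → posterior Normal(94/49, 20/49)
obs 12: x=-4 → posterior Normal(78/53, 20/53)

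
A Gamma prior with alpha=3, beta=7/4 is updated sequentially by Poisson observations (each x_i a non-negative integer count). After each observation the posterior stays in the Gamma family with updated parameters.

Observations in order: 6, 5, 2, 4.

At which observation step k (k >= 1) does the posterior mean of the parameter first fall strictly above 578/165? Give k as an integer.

obs 1: x=6 → posterior Gamma(9, 11/4)
obs 2: x=5 → posterior Gamma(14, 15/4)
obs 3: x=2 → posterior Gamma(16, 19/4)
obs 4: x=4 → posterior Gamma(20, 23/4)

k = 2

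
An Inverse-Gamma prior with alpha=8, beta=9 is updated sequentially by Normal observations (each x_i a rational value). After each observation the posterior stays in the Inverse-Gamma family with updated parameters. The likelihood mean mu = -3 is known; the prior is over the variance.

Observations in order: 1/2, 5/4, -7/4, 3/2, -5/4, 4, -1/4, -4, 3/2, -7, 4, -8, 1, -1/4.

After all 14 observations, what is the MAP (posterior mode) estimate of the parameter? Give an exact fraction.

4233/512

obs 1: x=1/2 → posterior Inverse-Gamma(17/2, 121/8)
obs 2: x=5/4 → posterior Inverse-Gamma(9, 773/32)
obs 3: x=-7/4 → posterior Inverse-Gamma(19/2, 399/16)
obs 4: x=3/2 → posterior Inverse-Gamma(10, 561/16)
obs 5: x=-5/4 → posterior Inverse-Gamma(21/2, 1171/32)
obs 6: x=4 → posterior Inverse-Gamma(11, 1955/32)
obs 7: x=-1/4 → posterior Inverse-Gamma(23/2, 519/8)
obs 8: x=-4 → posterior Inverse-Gamma(12, 523/8)
obs 9: x=3/2 → posterior Inverse-Gamma(25/2, 151/2)
obs 10: x=-7 → posterior Inverse-Gamma(13, 167/2)
obs 11: x=4 → posterior Inverse-Gamma(27/2, 108)
obs 12: x=-8 → posterior Inverse-Gamma(14, 241/2)
obs 13: x=1 → posterior Inverse-Gamma(29/2, 257/2)
obs 14: x=-1/4 → posterior Inverse-Gamma(15, 4233/32)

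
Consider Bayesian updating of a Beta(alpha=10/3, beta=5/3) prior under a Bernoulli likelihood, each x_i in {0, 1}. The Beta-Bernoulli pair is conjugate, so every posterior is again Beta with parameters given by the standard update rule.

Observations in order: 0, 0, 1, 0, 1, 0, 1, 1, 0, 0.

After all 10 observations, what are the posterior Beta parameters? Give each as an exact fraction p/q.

obs 1: x=0 → posterior Beta(10/3, 8/3)
obs 2: x=0 → posterior Beta(10/3, 11/3)
obs 3: x=1 → posterior Beta(13/3, 11/3)
obs 4: x=0 → posterior Beta(13/3, 14/3)
obs 5: x=1 → posterior Beta(16/3, 14/3)
obs 6: x=0 → posterior Beta(16/3, 17/3)
obs 7: x=1 → posterior Beta(19/3, 17/3)
obs 8: x=1 → posterior Beta(22/3, 17/3)
obs 9: x=0 → posterior Beta(22/3, 20/3)
obs 10: x=0 → posterior Beta(22/3, 23/3)

alpha=22/3, beta=23/3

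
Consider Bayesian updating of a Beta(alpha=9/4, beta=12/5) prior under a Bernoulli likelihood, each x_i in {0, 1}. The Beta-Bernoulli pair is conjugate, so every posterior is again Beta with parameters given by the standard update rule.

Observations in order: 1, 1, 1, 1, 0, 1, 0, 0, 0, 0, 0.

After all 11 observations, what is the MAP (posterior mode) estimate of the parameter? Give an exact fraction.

125/273

obs 1: x=1 → posterior Beta(13/4, 12/5)
obs 2: x=1 → posterior Beta(17/4, 12/5)
obs 3: x=1 → posterior Beta(21/4, 12/5)
obs 4: x=1 → posterior Beta(25/4, 12/5)
obs 5: x=0 → posterior Beta(25/4, 17/5)
obs 6: x=1 → posterior Beta(29/4, 17/5)
obs 7: x=0 → posterior Beta(29/4, 22/5)
obs 8: x=0 → posterior Beta(29/4, 27/5)
obs 9: x=0 → posterior Beta(29/4, 32/5)
obs 10: x=0 → posterior Beta(29/4, 37/5)
obs 11: x=0 → posterior Beta(29/4, 42/5)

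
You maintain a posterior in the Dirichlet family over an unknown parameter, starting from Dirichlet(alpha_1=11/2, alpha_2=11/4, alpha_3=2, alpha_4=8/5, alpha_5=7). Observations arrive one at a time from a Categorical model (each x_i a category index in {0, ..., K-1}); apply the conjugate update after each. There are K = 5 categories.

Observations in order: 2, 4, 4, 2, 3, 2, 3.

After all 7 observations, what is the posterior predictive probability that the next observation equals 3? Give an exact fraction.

72/517

obs 1: x=2 → posterior Dirichlet(11/2, 11/4, 3, 8/5, 7)
obs 2: x=4 → posterior Dirichlet(11/2, 11/4, 3, 8/5, 8)
obs 3: x=4 → posterior Dirichlet(11/2, 11/4, 3, 8/5, 9)
obs 4: x=2 → posterior Dirichlet(11/2, 11/4, 4, 8/5, 9)
obs 5: x=3 → posterior Dirichlet(11/2, 11/4, 4, 13/5, 9)
obs 6: x=2 → posterior Dirichlet(11/2, 11/4, 5, 13/5, 9)
obs 7: x=3 → posterior Dirichlet(11/2, 11/4, 5, 18/5, 9)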